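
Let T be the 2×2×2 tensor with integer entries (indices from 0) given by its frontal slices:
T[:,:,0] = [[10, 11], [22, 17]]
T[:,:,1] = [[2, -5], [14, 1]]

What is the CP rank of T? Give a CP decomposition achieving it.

Lower bound: in the mode-1 unfolding of T (rows indexed by i, columns by (j,k)) the 2×2 minor on rows i ∈ {0, 1}, columns (j,k) ∈ {(0,0), (0,1)} is det [[10, 2], [22, 14]] = 96 ≠ 0, so that unfolding has rank ≥ 2 and hence rank(T) ≥ 2 (CP rank is at least every unfolding rank, though it can be larger).
Upper bound: with S_k = T[:,:,k], the two rank-1 terms a₁b₁ᵀ, a₂b₂ᵀ are the rank-1 members of the pencil x·S₀ + y·S₁.
det(x·S₀ + y·S₁) is −72·x² + 72·y² = (-72)·(x − y)(x + y), vanishing at (x:y) = (1:1) and (1:-1).
M₁ = S₀ + S₁ = [[12, 6], [36, 18]] = 6·[1, 3][2, 1]ᵀ and M₂ = S₀ − S₁ = [[8, 16], [8, 16]] = 8·[1, 1][1, 2]ᵀ, so take a₁ = [1, 3], b₁ = [2, 1], a₂ = [1, 1], b₂ = [1, 2].
Each slice is an integer combination of E₁ = a₁b₁ᵀ and E₂ = a₂b₂ᵀ: S₀ = 3·E₁ + 4·E₂, S₁ = 3·E₁ − 4·E₂; reading off coefficients, c₁ = [3, 3] and c₂ = [4, -4].
Hence T = [1, 3] ⊗ [2, 1] ⊗ [3, 3] + [1, 1] ⊗ [1, 2] ⊗ [4, -4], so rank(T) ≤ 2.
These bounds meet, so rank(T) = 2.

rank(T) = 2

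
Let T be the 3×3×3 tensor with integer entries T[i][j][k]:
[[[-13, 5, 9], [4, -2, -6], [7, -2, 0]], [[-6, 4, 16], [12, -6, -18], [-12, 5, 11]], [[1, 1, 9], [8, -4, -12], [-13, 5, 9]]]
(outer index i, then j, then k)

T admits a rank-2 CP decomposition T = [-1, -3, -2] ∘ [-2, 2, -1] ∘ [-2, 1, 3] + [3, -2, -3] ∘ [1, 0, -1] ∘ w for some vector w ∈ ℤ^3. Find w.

Subtract the known terms from T to get the rank-1 residual R = [3, -2, -3] ∘ [1, 0, -1] ∘ w, so R[i,j,k] = a[i]·b[j]·w[k]. Pick indices with nonzero a[0]·b[0] = (3)·(1) = 3. Only the fibre through (0,0,·) is needed: R[0,0,:] = T[0,0,:] − Σₗ aₗ[0]bₗ[0]cₗ = [-13, 5, 9] − (-1)·(-2)·[-2, 1, 3] = [-9, 3, 3]. Then w[k] = R[0,0,k] / 3 for each k, giving w = [-9, 3, 3] / 3 = [-3, 1, 1].

w = [-3, 1, 1]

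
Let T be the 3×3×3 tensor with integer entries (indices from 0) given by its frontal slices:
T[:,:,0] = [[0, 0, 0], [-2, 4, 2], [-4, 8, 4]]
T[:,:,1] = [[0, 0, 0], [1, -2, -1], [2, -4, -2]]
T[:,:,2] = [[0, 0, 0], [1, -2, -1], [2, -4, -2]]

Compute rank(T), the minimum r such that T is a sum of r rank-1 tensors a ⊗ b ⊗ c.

Lower bound: T ≠ 0 (e.g. T[1,0,0] = -2), so rank(T) ≥ 1.
Upper bound: if T = a ⊗ b ⊗ c then every fibre of T is a multiple of the corresponding factor, so read the factors off the fibres through the nonzero entry T[1,0,0] = -2.
The mode-1 fibre T[:,0,0] = [0, -2, -4] gives a = (0, 1, 2) (primitive direction); the mode-2 fibre T[1,:,0] = [-2, 4, 2] gives b = (1, -2, -1); then c[k] = T[1,0,k] / (a[1]·b[0]) = [-2, 1, 1] / 1 = (-2, 1, 1).
Expanding (0, 1, 2) ⊗ (1, -2, -1) ⊗ (-2, 1, 1) reproduces all 27 entries of T, so T = (0, 1, 2) ⊗ (1, -2, -1) ⊗ (-2, 1, 1) and rank(T) ≤ 1.
These bounds meet, so rank(T) = 1.
Check entry T[2,1,1] = -4: (2)·(-2)·(1) = -4.

1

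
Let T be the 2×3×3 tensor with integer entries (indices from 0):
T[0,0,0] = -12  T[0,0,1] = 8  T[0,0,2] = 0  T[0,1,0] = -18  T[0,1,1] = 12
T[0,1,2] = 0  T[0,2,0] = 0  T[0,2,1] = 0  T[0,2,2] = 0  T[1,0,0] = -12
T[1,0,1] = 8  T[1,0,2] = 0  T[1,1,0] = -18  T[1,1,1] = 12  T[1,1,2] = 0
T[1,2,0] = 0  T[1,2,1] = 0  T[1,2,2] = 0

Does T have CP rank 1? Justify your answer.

The mode-1 fibre T[:,0,0] = [-12, -12] gives a = (1, 1) (primitive direction); the mode-2 fibre T[0,:,0] = [-12, -18, 0] gives b = (2, 3, 0); then c[k] = T[0,0,k] / (a[0]·b[0]) = [-12, 8, 0] / 2 = (-6, 4, 0).
Expanding (1, 1) ∘ (2, 3, 0) ∘ (-6, 4, 0) reproduces all 18 entries of T, so T = (1, 1) ∘ (2, 3, 0) ∘ (-6, 4, 0) and rank(T) ≤ 1.
Equivalently every frontal slice T[:,:,k] is c[k] times the rank-1 matrix (1, 1) ∘ (2, 3, 0). So T has rank 1 (it is nonzero).

Yes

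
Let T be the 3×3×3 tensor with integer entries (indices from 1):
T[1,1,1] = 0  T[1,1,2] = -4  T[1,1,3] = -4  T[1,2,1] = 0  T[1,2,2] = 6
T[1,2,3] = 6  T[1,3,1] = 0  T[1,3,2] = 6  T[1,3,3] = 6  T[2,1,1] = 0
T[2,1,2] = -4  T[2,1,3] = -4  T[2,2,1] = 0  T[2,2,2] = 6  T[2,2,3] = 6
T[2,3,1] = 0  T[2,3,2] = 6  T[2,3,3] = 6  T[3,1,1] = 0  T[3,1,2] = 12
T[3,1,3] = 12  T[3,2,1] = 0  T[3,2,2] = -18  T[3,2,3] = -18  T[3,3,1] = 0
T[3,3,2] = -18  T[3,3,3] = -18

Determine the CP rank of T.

1

Lower bound: T ≠ 0 (e.g. T[1,1,2] = -4), so rank(T) ≥ 1.
Upper bound: if T = a (x) b (x) c then every fibre of T is a multiple of the corresponding factor, so read the factors off the fibres through the nonzero entry T[1,1,2] = -4.
The mode-1 fibre T[:,1,2] = [-4, -4, 12] gives a = [1, 1, -3] (primitive direction); the mode-2 fibre T[1,:,2] = [-4, 6, 6] gives b = [2, -3, -3]; then c[k] = T[1,1,k] / (a[1]·b[1]) = [0, -4, -4] / 2 = [0, -2, -2].
Expanding [1, 1, -3] (x) [2, -3, -3] (x) [0, -2, -2] reproduces all 27 entries of T, so T = [1, 1, -3] (x) [2, -3, -3] (x) [0, -2, -2] and rank(T) ≤ 1.
These bounds meet, so rank(T) = 1.
Check entry T[2,2,1] = 0: (1)·(-3)·(0) = 0.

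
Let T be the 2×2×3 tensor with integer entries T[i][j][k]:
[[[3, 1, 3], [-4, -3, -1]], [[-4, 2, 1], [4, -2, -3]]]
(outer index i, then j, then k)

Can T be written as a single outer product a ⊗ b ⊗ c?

No

The mode-3 unfolding of T (rows indexed by k, columns by (i,j) = (0,0), (0,1), (1,0), (1,1)) is [[3, -4, -4, 4], [1, -3, 2, -2], [3, -1, 1, -3]].
There the 3×3 minor on rows k ∈ {0, 1, 2}, columns (i,j) ∈ {(0,0), (0,1), (1,0)} is det [[3, -4, -4], [1, -3, 2], [3, -1, 1]] = -55 ≠ 0, so this unfolding has rank ≥ 3; CP rank is at least every unfolding rank, so rank(T) ≥ 3.
In particular rank(T) ≥ 3 > 1, so T is not rank-1.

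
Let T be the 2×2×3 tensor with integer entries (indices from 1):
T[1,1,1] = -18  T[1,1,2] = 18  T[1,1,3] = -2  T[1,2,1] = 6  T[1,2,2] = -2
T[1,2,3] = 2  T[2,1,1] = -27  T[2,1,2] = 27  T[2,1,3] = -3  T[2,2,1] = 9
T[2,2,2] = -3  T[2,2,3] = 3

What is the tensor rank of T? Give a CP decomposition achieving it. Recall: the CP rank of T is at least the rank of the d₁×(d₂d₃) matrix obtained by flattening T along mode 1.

rank(T) = 2

Lower bound: the mode-2 unfolding of T (rows indexed by j, columns by (i,k) = (1,1), (1,2), (1,3), (2,1), (2,2), (2,3)) is [[-18, 18, -2, -27, 27, -3], [6, -2, 2, 9, -3, 3]].
There the 2×2 minor on rows j ∈ {1, 2}, columns (i,k) ∈ {(1,1), (1,2)} is det [[-18, 18], [6, -2]] = -72 ≠ 0, so this unfolding has rank ≥ 2; CP rank is at least every unfolding rank, so rank(T) ≥ 2. (This is only a lower bound: in general the CP rank may exceed every unfolding rank, so we still need to exhibit 2 rank-1 terms summing to T.)
Upper bound — finding two terms. Every mode-1 slice of T is a multiple of one matrix: T[i,:,:] = a[i]·M with a = [2, 3] and M = [[-9, 9, -1], [3, -1, 1]] (rows indexed by j, columns by k). So it suffices to write M as a sum of two rank-1 matrices.
Splitting M by its rows (j = 1, 2), M = [1, 0][-9, 9, -1]ᵀ + [0, 1][3, -1, 1]ᵀ.
Hence T = [2, 3] (x) [1, 0] (x) [-9, 9, -1] + [2, 3] (x) [0, 1] (x) [3, -1, 1], so rank(T) ≤ 2.
These bounds meet, so rank(T) = 2.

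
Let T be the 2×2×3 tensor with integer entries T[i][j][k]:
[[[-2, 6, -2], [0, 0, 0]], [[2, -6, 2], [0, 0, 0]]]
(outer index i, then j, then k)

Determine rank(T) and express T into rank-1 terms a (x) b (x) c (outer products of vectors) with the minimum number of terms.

Lower bound: T ≠ 0 (e.g. T[0,0,0] = -2), so rank(T) ≥ 1.
Upper bound: if T = a (x) b (x) c then every fibre of T is a multiple of the corresponding factor, so read the factors off the fibres through the nonzero entry T[0,0,0] = -2.
The mode-1 fibre T[:,0,0] = [-2, 2] gives a = [1, -1] (primitive direction); the mode-2 fibre T[0,:,0] = [-2, 0] gives b = [1, 0]; then c[k] = T[0,0,k] / (a[0]·b[0]) = [-2, 6, -2] / 1 = [-2, 6, -2].
Expanding [1, -1] (x) [1, 0] (x) [-2, 6, -2] reproduces all 12 entries of T, so T = [1, -1] (x) [1, 0] (x) [-2, 6, -2] and rank(T) ≤ 1.
These bounds meet, so rank(T) = 1.

rank(T) = 1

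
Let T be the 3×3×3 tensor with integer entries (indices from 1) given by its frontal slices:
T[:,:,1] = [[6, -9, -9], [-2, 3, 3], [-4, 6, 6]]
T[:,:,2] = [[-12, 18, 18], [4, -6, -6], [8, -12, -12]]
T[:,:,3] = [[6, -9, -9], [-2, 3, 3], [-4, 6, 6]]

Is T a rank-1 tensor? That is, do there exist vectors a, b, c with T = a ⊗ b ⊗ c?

Yes

The mode-1 fibre T[:,1,1] = [6, -2, -4] gives a = [3, -1, -2] (primitive direction); the mode-2 fibre T[1,:,1] = [6, -9, -9] gives b = [2, -3, -3]; then c[k] = T[1,1,k] / (a[1]·b[1]) = [6, -12, 6] / 6 = [1, -2, 1].
Expanding [3, -1, -2] ⊗ [2, -3, -3] ⊗ [1, -2, 1] reproduces all 27 entries of T, so T = [3, -1, -2] ⊗ [2, -3, -3] ⊗ [1, -2, 1] and rank(T) ≤ 1.
Equivalently every frontal slice T[:,:,k] is c[k] times the rank-1 matrix [3, -1, -2] ⊗ [2, -3, -3]. So T has rank 1 (it is nonzero).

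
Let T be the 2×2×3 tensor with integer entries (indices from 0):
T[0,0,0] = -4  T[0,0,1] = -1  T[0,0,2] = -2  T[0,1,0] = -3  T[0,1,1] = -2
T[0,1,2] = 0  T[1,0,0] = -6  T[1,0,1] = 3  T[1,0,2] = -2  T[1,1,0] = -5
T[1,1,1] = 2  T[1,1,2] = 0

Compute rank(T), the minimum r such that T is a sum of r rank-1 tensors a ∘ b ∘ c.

3

Lower bound: the mode-3 unfolding of T (rows indexed by k, columns by (i,j) = (0,0), (0,1), (1,0), (1,1)) is [[-4, -3, -6, -5], [-1, -2, 3, 2], [-2, 0, -2, 0]].
There the 3×3 minor on rows k ∈ {0, 1, 2}, columns (i,j) ∈ {(0,0), (0,1), (1,0)} is det [[-4, -3, -6], [-1, -2, 3], [-2, 0, -2]] = 32 ≠ 0, so this unfolding has rank ≥ 3; CP rank is at least every unfolding rank, so rank(T) ≥ 3. (Flattening ranks never certify an upper bound on CP rank; for that we must actually write T with 3 rank-1 terms.)
Upper bound: T is a sum of 3 rank-1 terms, T = (1, -1) ∘ (1, 1) ∘ (1, -2, 0) + (1, 1) ∘ (1, 0) ∘ (-1, 1, -2) + (1, 1) ∘ (1, 1) ∘ (-4, 0, 0) (one valid choice — decompositions are not unique — normalised so each a, b is primitive with positive first nonzero entry; check it by expanding all entries), so rank(T) ≤ 3.
These bounds meet, so rank(T) = 3.
Check entry T[0,0,0] = -4: (1)·(1)·(1) + (1)·(1)·(-1) + (1)·(1)·(-4) = -4.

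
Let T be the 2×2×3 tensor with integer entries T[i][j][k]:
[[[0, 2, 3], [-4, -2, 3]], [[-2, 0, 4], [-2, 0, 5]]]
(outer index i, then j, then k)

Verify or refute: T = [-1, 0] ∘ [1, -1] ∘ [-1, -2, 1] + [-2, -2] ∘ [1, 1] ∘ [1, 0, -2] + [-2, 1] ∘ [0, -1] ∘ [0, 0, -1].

No

Reconstruct entry (0,0,0) from the claimed factors: Σₗ aₗ[0]bₗ[0]cₗ[0] = (-1)·(1)·(-1) + (-2)·(1)·(1) + (-2)·(0)·(0) = -1, but T[0,0,0] = 0. The claim is false.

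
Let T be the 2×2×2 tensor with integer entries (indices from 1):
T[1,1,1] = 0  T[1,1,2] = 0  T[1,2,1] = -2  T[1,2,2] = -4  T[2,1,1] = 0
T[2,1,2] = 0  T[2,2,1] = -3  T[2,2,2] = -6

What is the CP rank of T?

Lower bound: T ≠ 0 (e.g. T[1,2,1] = -2), so rank(T) ≥ 1.
Upper bound: if T = a ⊗ b ⊗ c then every fibre of T is a multiple of the corresponding factor, so read the factors off the fibres through the nonzero entry T[1,2,1] = -2.
The mode-1 fibre T[:,2,1] = [-2, -3] gives a = [2, 3] (primitive direction); the mode-2 fibre T[1,:,1] = [0, -2] gives b = [0, 1]; then c[k] = T[1,2,k] / (a[1]·b[2]) = [-2, -4] / 2 = [-1, -2].
Expanding [2, 3] ⊗ [0, 1] ⊗ [-1, -2] reproduces all 8 entries of T, so T = [2, 3] ⊗ [0, 1] ⊗ [-1, -2] and rank(T) ≤ 1.
These bounds meet, so rank(T) = 1.

1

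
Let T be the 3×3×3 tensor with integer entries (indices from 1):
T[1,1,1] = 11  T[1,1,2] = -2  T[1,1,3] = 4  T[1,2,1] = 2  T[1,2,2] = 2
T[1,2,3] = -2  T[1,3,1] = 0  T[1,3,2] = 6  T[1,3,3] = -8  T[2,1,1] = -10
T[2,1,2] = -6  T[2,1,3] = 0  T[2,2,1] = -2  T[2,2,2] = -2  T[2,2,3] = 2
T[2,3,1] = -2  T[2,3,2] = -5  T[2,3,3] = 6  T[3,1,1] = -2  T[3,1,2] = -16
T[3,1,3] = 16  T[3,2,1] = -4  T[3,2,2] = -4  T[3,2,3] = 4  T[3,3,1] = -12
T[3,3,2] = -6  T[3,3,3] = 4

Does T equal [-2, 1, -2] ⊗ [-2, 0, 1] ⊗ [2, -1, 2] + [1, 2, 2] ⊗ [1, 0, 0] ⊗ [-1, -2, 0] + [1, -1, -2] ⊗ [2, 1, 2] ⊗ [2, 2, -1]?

No

Reconstruct entry (1,1,3) from the claimed factors: Σₗ aₗ[1]bₗ[1]cₗ[3] = (-2)·(-2)·(2) + (1)·(1)·(0) + (1)·(2)·(-1) = 6, but T[1,1,3] = 4. The claim is false.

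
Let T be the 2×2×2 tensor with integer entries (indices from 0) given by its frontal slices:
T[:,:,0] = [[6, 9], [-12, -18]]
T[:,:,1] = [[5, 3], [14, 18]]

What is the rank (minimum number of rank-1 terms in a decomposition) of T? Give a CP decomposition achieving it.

Lower bound: the mode-1 unfolding of T (rows indexed by i, columns by (j,k) = (0,0), (0,1), (1,0), (1,1)) is [[6, 5, 9, 3], [-12, 14, -18, 18]].
There the 2×2 minor on rows i ∈ {0, 1}, columns (j,k) ∈ {(0,0), (0,1)} is det [[6, 5], [-12, 14]] = 144 ≠ 0, so this unfolding has rank ≥ 2; CP rank is at least every unfolding rank, so rank(T) ≥ 2. (This is only a lower bound: in general the CP rank may exceed every unfolding rank, so we still need to exhibit 2 rank-1 terms summing to T.)
Upper bound — finding two terms. Write S_k = T[:,:,k] for the frontal slices: S₀ = [[6, 9], [-12, -18]], S₁ = [[5, 3], [14, 18]].
If T = a₁ ⊗ b₁ ⊗ c₁ + a₂ ⊗ b₂ ⊗ c₂ then each S_k = c₁[k]·a₁b₁ᵀ + c₂[k]·a₂b₂ᵀ. S₀ and S₁ are linearly independent, so a₁b₁ᵀ and a₂b₂ᵀ must span the same plane of matrices: they are the rank-1 matrices of the form x·S₀ + y·S₁.
det(x·S₀ + y·S₁) is −72·xy + 48·y² = (-24)·(3·x − 2·y)(y), vanishing at (x:y) = (2:3) and (1:0).
M₁ = 2·S₀ + 3·S₁ = [[27, 27], [18, 18]] = 9·[3, 2][1, 1]ᵀ and M₂ = S₀ = [[6, 9], [-12, -18]] = 3·[1, -2][2, 3]ᵀ, so take a₁ = [3, 2], b₁ = [1, 1], a₂ = [1, -2], b₂ = [2, 3].
Each slice is an integer combination of E₁ = a₁b₁ᵀ and E₂ = a₂b₂ᵀ: S₀ = 3·E₂, S₁ = 3·E₁ − 2·E₂; reading off coefficients, c₁ = [0, 3] and c₂ = [3, -2].
Hence T = [3, 2] ⊗ [1, 1] ⊗ [0, 3] + [1, -2] ⊗ [2, 3] ⊗ [3, -2], so rank(T) ≤ 2.
These bounds meet, so rank(T) = 2.

rank(T) = 2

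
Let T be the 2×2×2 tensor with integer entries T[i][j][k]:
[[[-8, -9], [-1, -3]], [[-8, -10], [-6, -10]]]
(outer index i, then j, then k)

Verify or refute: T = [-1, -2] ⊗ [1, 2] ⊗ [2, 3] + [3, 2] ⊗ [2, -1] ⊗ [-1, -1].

Yes

Reconstruct entrywise from the claimed factors. For example, T[0,0,1] = -9 and Σₗ aₗ[0]bₗ[0]cₗ[1] = (-1)·(1)·(3) + (3)·(2)·(-1) = -9; checking all 8 entries, every one matches. The claim holds.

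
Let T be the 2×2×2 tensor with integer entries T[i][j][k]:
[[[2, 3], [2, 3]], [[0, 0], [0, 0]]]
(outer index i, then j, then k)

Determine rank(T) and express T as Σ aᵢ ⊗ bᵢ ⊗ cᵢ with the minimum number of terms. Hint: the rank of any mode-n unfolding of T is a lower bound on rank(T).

rank(T) = 1

Lower bound: T ≠ 0 (e.g. T[0,0,0] = 2), so rank(T) ≥ 1.
Upper bound: if T = a ⊗ b ⊗ c then every fibre of T is a multiple of the corresponding factor, so read the factors off the fibres through the nonzero entry T[0,0,0] = 2.
The mode-1 fibre T[:,0,0] = [2, 0] gives a = (1, 0) (primitive direction); the mode-2 fibre T[0,:,0] = [2, 2] gives b = (1, 1); then c[k] = T[0,0,k] / (a[0]·b[0]) = [2, 3] / 1 = (2, 3).
Expanding (1, 0) ⊗ (1, 1) ⊗ (2, 3) reproduces all 8 entries of T, so T = (1, 0) ⊗ (1, 1) ⊗ (2, 3) and rank(T) ≤ 1.
These bounds meet, so rank(T) = 1.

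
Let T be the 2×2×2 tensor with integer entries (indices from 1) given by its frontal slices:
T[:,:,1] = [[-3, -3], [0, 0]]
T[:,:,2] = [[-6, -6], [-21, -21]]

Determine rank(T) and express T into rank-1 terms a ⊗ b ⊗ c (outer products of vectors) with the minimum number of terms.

Lower bound: the mode-1 unfolding of T (rows indexed by i, columns by (j,k) = (1,1), (1,2), (2,1), (2,2)) is [[-3, -6, -3, -6], [0, -21, 0, -21]].
There the 2×2 minor on rows i ∈ {1, 2}, columns (j,k) ∈ {(1,1), (1,2)} is det [[-3, -6], [0, -21]] = 63 ≠ 0, so this unfolding has rank ≥ 2; CP rank is at least every unfolding rank, so rank(T) ≥ 2. (Flattening ranks never certify an upper bound on CP rank; for that we must actually write T with 2 rank-1 terms.)
Upper bound — finding two terms. Every mode-2 slice of T is a multiple of one matrix: T[:,j,:] = b[j]·M with b = (1, 1) and M = [[-3, -6], [0, -21]] (rows indexed by i, columns by k). So it suffices to write M as a sum of two rank-1 matrices.
Splitting M by its rows (i = 1, 2), M = (1, 0)(-3, -6)ᵀ + (0, 1)(0, -21)ᵀ.
Hence T = (1, 0) ⊗ (1, 1) ⊗ (-3, -6) + (0, 1) ⊗ (1, 1) ⊗ (0, -21), so rank(T) ≤ 2.
These bounds meet, so rank(T) = 2.

rank(T) = 2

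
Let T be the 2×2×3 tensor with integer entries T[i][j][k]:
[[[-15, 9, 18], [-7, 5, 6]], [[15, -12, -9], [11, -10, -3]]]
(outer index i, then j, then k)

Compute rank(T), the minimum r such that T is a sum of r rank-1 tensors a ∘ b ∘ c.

Lower bound: the mode-1 unfolding of T (rows indexed by i, columns by (j,k) = (0,0), (0,1), (0,2), (1,0), (1,1), (1,2)) is [[-15, 9, 18, -7, 5, 6], [15, -12, -9, 11, -10, -3]].
There the 2×2 minor on rows i ∈ {0, 1}, columns (j,k) ∈ {(0,0), (0,1)} is det [[-15, 9], [15, -12]] = 45 ≠ 0, so this unfolding has rank ≥ 2; CP rank is at least every unfolding rank, so rank(T) ≥ 2. (Unfolding ranks only ever bound the CP rank from below — rank(T) can be strictly larger than all of them — so the matching upper bound has to come from an explicit 2-term decomposition.)
Upper bound — finding two terms. Write S_k = T[:,:,k] for the frontal slices: S₀ = [[-15, -7], [15, 11]], S₁ = [[9, 5], [-12, -10]], S₂ = [[18, 6], [-9, -3]].
If T = a₁ ∘ b₁ ∘ c₁ + a₂ ∘ b₂ ∘ c₂ then each S_k = c₁[k]·a₁b₁ᵀ + c₂[k]·a₂b₂ᵀ. S₀ and S₁ are linearly independent, so a₁b₁ᵀ and a₂b₂ᵀ must span the same plane of matrices: they are the rank-1 matrices of the form x·S₀ + y·S₁.
det(x·S₀ + y·S₁) is −60·x² + 90·xy − 30·y² = (-30)·(2·x − y)(x − y), vanishing at (x:y) = (1:2) and (1:1).
M₁ = S₀ + 2·S₁ = [[3, 3], [-9, -9]] = 3·(1, -3)(1, 1)ᵀ and M₂ = S₀ + S₁ = [[-6, -2], [3, 1]] = −(2, -1)(3, 1)ᵀ, so take a₁ = (1, -3), b₁ = (1, 1), a₂ = (2, -1), b₂ = (3, 1).
Each slice is an integer combination of E₁ = a₁b₁ᵀ and E₂ = a₂b₂ᵀ: S₀ = −3·E₁ − 2·E₂, S₁ = 3·E₁ + E₂, S₂ = 3·E₂; reading off coefficients, c₁ = (-3, 3, 0) and c₂ = (-2, 1, 3).
Hence T = (1, -3) ∘ (1, 1) ∘ (-3, 3, 0) + (2, -1) ∘ (3, 1) ∘ (-2, 1, 3), so rank(T) ≤ 2.
These bounds meet, so rank(T) = 2.

2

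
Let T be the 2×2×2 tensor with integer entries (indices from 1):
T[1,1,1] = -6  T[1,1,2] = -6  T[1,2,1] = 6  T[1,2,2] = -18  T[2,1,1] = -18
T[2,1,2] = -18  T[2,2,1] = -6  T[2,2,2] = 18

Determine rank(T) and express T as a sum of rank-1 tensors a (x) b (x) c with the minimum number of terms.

rank(T) = 2

Lower bound: the mode-2 unfolding of T (rows indexed by j, columns by (i,k) = (1,1), (1,2), (2,1), (2,2)) is [[-6, -6, -18, -18], [6, -18, -6, 18]].
There the 2×2 minor on rows j ∈ {1, 2}, columns (i,k) ∈ {(1,1), (1,2)} is det [[-6, -6], [6, -18]] = 144 ≠ 0, so this unfolding has rank ≥ 2; CP rank is at least every unfolding rank, so rank(T) ≥ 2. (Unfolding ranks only ever bound the CP rank from below — rank(T) can be strictly larger than all of them — so the matching upper bound has to come from an explicit 2-term decomposition.)
Upper bound — finding two terms. Write S_k = T[:,:,k] for the frontal slices: S₁ = [[-6, 6], [-18, -6]], S₂ = [[-6, -18], [-18, 18]].
If T = a₁ (x) b₁ (x) c₁ + a₂ (x) b₂ (x) c₂ then each S_k = c₁[k]·a₁b₁ᵀ + c₂[k]·a₂b₂ᵀ. S₁ and S₂ are linearly independent, so a₁b₁ᵀ and a₂b₂ᵀ must span the same plane of matrices: they are the rank-1 matrices of the form x·S₁ + y·S₂.
det(x·S₁ + y·S₂) is 144·x² − 288·xy − 432·y² = 144·(x − 3·y)(x + y), vanishing at (x:y) = (3:1) and (1:-1).
M₁ = 3·S₁ + S₂ = [[-24, 0], [-72, 0]] = (-24)·[1, 3][1, 0]ᵀ and M₂ = S₁ − S₂ = [[0, 24], [0, -24]] = 24·[1, -1][0, 1]ᵀ, so take a₁ = [1, 3], b₁ = [1, 0], a₂ = [1, -1], b₂ = [0, 1].
Each slice is an integer combination of E₁ = a₁b₁ᵀ and E₂ = a₂b₂ᵀ: S₁ = −6·E₁ + 6·E₂, S₂ = −6·E₁ − 18·E₂; reading off coefficients, c₁ = [-6, -6] and c₂ = [6, -18].
Hence T = [1, 3] (x) [1, 0] (x) [-6, -6] + [1, -1] (x) [0, 1] (x) [6, -18], so rank(T) ≤ 2.
These bounds meet, so rank(T) = 2.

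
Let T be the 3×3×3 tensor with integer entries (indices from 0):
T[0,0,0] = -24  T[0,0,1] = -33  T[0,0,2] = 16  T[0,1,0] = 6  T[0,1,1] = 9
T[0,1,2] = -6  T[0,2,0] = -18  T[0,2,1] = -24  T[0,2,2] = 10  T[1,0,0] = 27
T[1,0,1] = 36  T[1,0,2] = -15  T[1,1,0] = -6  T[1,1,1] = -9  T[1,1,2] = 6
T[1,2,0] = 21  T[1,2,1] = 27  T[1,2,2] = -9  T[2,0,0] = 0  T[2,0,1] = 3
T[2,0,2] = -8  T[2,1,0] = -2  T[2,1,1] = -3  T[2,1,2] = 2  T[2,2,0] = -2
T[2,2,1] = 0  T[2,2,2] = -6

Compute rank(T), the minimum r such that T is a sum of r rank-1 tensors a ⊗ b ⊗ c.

Lower bound: the mode-1 unfolding of T (rows indexed by i, columns by (j,k) = (0,0), (0,1), (0,2), (1,0), (1,1), (1,2), (2,0), (2,1), (2,2)) is [[-24, -33, 16, 6, 9, -6, -18, -24, 10], [27, 36, -15, -6, -9, 6, 21, 27, -9], [0, 3, -8, -2, -3, 2, -2, 0, -6]].
There the 2×2 minor on rows i ∈ {0, 1}, columns (j,k) ∈ {(0,0), (0,1)} is det [[-24, -33], [27, 36]] = 27 ≠ 0, so this unfolding has rank ≥ 2; CP rank is at least every unfolding rank, so rank(T) ≥ 2. (Unfolding ranks only ever bound the CP rank from below — rank(T) can be strictly larger than all of them — so the matching upper bound has to come from an explicit 2-term decomposition.)
Upper bound — finding two terms. Write S_k = T[:,:,k] for the frontal slices: S₀ = [[-24, 6, -18], [27, -6, 21], [0, -2, -2]], S₁ = [[-33, 9, -24], [36, -9, 27], [3, -3, 0]], S₂ = [[16, -6, 10], [-15, 6, -9], [-8, 2, -6]].
If T = a₁ ⊗ b₁ ⊗ c₁ + a₂ ⊗ b₂ ⊗ c₂ then each S_k = c₁[k]·a₁b₁ᵀ + c₂[k]·a₂b₂ᵀ. S₀ and S₁ are linearly independent, so a₁b₁ᵀ and a₂b₂ᵀ must span the same plane of matrices: they are the rank-1 matrices of the form x·S₀ + y·S₁.
The 2×2 minor of x·S₀ + y·S₁ on rows {0,1}, columns {0,1} is −18·x² − 45·xy − 27·y² = (-9)·(2·x + 3·y)(x + y), vanishing at (x:y) = (3:-2) and (1:-1).
M₁ = 3·S₀ − 2·S₁ = [[-6, 0, -6], [9, 0, 9], [-6, 0, -6]] = (-3)·(2, -3, 2)(1, 0, 1)ᵀ and M₂ = S₀ − S₁ = [[9, -3, 6], [-9, 3, -6], [-3, 1, -2]] = (3, -3, -1)(3, -1, 2)ᵀ, so take a₁ = (2, -3, 2), b₁ = (1, 0, 1), a₂ = (3, -3, -1), b₂ = (3, -1, 2).
Each slice is an integer combination of E₁ = a₁b₁ᵀ and E₂ = a₂b₂ᵀ: S₀ = −3·E₁ − 2·E₂, S₁ = −3·E₁ − 3·E₂, S₂ = −E₁ + 2·E₂; reading off coefficients, c₁ = (-3, -3, -1) and c₂ = (-2, -3, 2).
Hence T = (2, -3, 2) ⊗ (1, 0, 1) ⊗ (-3, -3, -1) + (3, -3, -1) ⊗ (3, -1, 2) ⊗ (-2, -3, 2), so rank(T) ≤ 2.
These bounds meet, so rank(T) = 2.
Check entry T[0,1,2] = -6: (2)·(0)·(-1) + (3)·(-1)·(2) = -6.

2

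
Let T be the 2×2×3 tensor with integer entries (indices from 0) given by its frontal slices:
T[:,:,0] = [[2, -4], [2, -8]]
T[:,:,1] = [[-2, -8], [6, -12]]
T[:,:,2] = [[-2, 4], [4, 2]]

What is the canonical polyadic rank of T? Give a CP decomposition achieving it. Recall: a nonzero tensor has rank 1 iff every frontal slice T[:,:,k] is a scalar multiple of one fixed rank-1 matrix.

Lower bound: in the mode-3 unfolding of T (rows indexed by k, columns by (i,j)) the 3×3 minor on rows k ∈ {0, 1, 2}, columns (i,j) ∈ {(0,0), (0,1), (1,0)} is det [[2, -4, 2], [-2, -8, 6], [-2, 4, 4]] = -144 ≠ 0, so that unfolding has rank ≥ 3 and hence rank(T) ≥ 3 (CP rank is at least every unfolding rank, though it can be larger).
Upper bound: T is a sum of 3 rank-1 terms, T = (0, 1) ⊗ (1, -1) ⊗ (4, 4, 2) + (1, -1) ⊗ (1, 0) ⊗ (2, -2, -2) + (1, 1) ⊗ (0, 1) ⊗ (-4, -8, 4) (one valid choice — decompositions are not unique — normalised so each a, b is primitive with positive first nonzero entry; check it by expanding all entries), so rank(T) ≤ 3.
These bounds meet, so rank(T) = 3.

rank(T) = 3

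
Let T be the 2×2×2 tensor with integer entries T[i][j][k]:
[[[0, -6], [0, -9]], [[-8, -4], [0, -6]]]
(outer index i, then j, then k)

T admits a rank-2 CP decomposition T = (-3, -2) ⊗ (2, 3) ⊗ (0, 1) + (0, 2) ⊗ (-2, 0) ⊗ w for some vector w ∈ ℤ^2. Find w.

w = (2, 0)

Subtract the known terms from T to get the rank-1 residual R = (0, 2) ⊗ (-2, 0) ⊗ w, so R[i,j,k] = a[i]·b[j]·w[k]. Pick indices with nonzero a[1]·b[0] = (2)·(-2) = -4. Only the fibre through (1,0,·) is needed: R[1,0,:] = T[1,0,:] − Σₗ aₗ[1]bₗ[0]cₗ = [-8, -4] − (-2)·(2)·(0, 1) = [-8, 0]. Then w[k] = R[1,0,k] / -4 for each k, giving w = [-8, 0] / -4 = (2, 0).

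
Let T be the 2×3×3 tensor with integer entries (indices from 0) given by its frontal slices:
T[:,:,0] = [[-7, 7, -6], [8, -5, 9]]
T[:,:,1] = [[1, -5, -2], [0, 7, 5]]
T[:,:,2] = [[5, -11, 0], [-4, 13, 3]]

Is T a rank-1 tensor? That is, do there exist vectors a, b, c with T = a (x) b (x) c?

No

The mode-1 unfolding of T (rows indexed by i, columns by (j,k) = (0,0), (0,1), (0,2), (1,0), (1,1), (1,2), (2,0), (2,1), (2,2)) is [[-7, 1, 5, 7, -5, -11, -6, -2, 0], [8, 0, -4, -5, 7, 13, 9, 5, 3]].
There the 2×2 minor on rows i ∈ {0, 1}, columns (j,k) ∈ {(0,0), (0,1)} is det [[-7, 1], [8, 0]] = -8 ≠ 0, so this unfolding has rank ≥ 2; CP rank is at least every unfolding rank, so rank(T) ≥ 2.
In particular rank(T) ≥ 2 > 1, so T is not rank-1.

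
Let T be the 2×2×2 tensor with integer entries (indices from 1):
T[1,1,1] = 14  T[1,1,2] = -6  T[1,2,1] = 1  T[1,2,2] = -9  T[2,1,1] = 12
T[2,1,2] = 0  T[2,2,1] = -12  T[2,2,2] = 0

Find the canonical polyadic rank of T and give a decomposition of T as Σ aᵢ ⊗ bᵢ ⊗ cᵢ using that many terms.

rank(T) = 2

Lower bound: in the mode-1 unfolding of T (rows indexed by i, columns by (j,k)) the 2×2 minor on rows i ∈ {1, 2}, columns (j,k) ∈ {(1,1), (1,2)} is det [[14, -6], [12, 0]] = 72 ≠ 0, so that unfolding has rank ≥ 2 and hence rank(T) ≥ 2 (CP rank is at least every unfolding rank, though it can be larger).
Upper bound: with S_k = T[:,:,k], the two rank-1 terms a₁b₁ᵀ, a₂b₂ᵀ are the rank-1 members of the pencil x·S₁ + y·S₂.
det(x·S₁ + y·S₂) is −180·x² + 180·xy = (-180)·(x − y)(x), vanishing at (x:y) = (1:1) and (0:1).
M₁ = S₁ + S₂ = [[8, -8], [12, -12]] = 4·[2, 3][1, -1]ᵀ and M₂ = S₂ = [[-6, -9], [0, 0]] = (-3)·[1, 0][2, 3]ᵀ, so take a₁ = [2, 3], b₁ = [1, -1], a₂ = [1, 0], b₂ = [2, 3].
Each slice is an integer combination of E₁ = a₁b₁ᵀ and E₂ = a₂b₂ᵀ: S₁ = 4·E₁ + 3·E₂, S₂ = −3·E₂; reading off coefficients, c₁ = [4, 0] and c₂ = [3, -3].
Hence T = [2, 3] ⊗ [1, -1] ⊗ [4, 0] + [1, 0] ⊗ [2, 3] ⊗ [3, -3], so rank(T) ≤ 2.
These bounds meet, so rank(T) = 2.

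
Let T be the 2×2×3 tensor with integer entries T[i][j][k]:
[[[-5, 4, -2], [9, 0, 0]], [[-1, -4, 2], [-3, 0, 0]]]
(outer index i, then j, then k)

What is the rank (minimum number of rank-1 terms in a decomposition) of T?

2

Lower bound: the mode-2 unfolding of T (rows indexed by j, columns by (i,k) = (0,0), (0,1), (0,2), (1,0), (1,1), (1,2)) is [[-5, 4, -2, -1, -4, 2], [9, 0, 0, -3, 0, 0]].
There the 2×2 minor on rows j ∈ {0, 1}, columns (i,k) ∈ {(0,0), (0,1)} is det [[-5, 4], [9, 0]] = -36 ≠ 0, so this unfolding has rank ≥ 2; CP rank is at least every unfolding rank, so rank(T) ≥ 2. (Unfolding ranks only ever bound the CP rank from below — rank(T) can be strictly larger than all of them — so the matching upper bound has to come from an explicit 2-term decomposition.)
Upper bound — finding two terms. Write S_k = T[:,:,k] for the frontal slices: S₀ = [[-5, 9], [-1, -3]], S₁ = [[4, 0], [-4, 0]], S₂ = [[-2, 0], [2, 0]].
If T = a₁ ⊗ b₁ ⊗ c₁ + a₂ ⊗ b₂ ⊗ c₂ then each S_k = c₁[k]·a₁b₁ᵀ + c₂[k]·a₂b₂ᵀ. S₀ and S₁ are linearly independent, so a₁b₁ᵀ and a₂b₂ᵀ must span the same plane of matrices: they are the rank-1 matrices of the form x·S₀ + y·S₁.
det(x·S₀ + y·S₁) is 24·x² + 24·xy = 24·(x + y)(x), vanishing at (x:y) = (1:-1) and (0:1).
M₁ = S₀ − S₁ = [[-9, 9], [3, -3]] = (-3)·(3, -1)(1, -1)ᵀ and M₂ = S₁ = [[4, 0], [-4, 0]] = 4·(1, -1)(1, 0)ᵀ, so take a₁ = (3, -1), b₁ = (1, -1), a₂ = (1, -1), b₂ = (1, 0).
Each slice is an integer combination of E₁ = a₁b₁ᵀ and E₂ = a₂b₂ᵀ: S₀ = −3·E₁ + 4·E₂, S₁ = 4·E₂, S₂ = −2·E₂; reading off coefficients, c₁ = (-3, 0, 0) and c₂ = (4, 4, -2).
Hence T = (3, -1) ⊗ (1, -1) ⊗ (-3, 0, 0) + (1, -1) ⊗ (1, 0) ⊗ (4, 4, -2), so rank(T) ≤ 2.
These bounds meet, so rank(T) = 2.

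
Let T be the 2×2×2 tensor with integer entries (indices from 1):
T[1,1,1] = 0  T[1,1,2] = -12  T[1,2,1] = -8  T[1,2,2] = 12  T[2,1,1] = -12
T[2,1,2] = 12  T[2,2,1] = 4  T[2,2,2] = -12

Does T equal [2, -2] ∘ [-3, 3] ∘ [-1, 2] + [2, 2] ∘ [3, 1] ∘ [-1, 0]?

Yes

Reconstruct entrywise from the claimed factors. For example, T[1,2,1] = -8 and Σₗ aₗ[1]bₗ[2]cₗ[1] = (2)·(3)·(-1) + (2)·(1)·(-1) = -8; checking all 8 entries, every one matches. The claim holds.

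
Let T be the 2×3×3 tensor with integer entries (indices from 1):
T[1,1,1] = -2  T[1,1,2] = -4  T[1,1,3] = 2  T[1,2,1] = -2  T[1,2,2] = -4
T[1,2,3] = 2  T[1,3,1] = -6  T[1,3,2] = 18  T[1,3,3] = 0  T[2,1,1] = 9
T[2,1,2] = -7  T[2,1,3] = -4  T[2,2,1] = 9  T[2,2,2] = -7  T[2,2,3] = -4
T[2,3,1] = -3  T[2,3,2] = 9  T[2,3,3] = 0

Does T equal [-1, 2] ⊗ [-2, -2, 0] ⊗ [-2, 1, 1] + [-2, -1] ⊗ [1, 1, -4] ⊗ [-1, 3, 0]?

No

Reconstruct entry (1,3,1) from the claimed factors: Σₗ aₗ[1]bₗ[3]cₗ[1] = (-1)·(0)·(-2) + (-2)·(-4)·(-1) = -8, but T[1,3,1] = -6. The claim is false.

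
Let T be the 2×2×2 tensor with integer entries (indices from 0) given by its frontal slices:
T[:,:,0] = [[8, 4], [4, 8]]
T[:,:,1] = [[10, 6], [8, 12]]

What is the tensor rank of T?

2

Lower bound: in the mode-1 unfolding of T (rows indexed by i, columns by (j,k)) the 2×2 minor on rows i ∈ {0, 1}, columns (j,k) ∈ {(0,0), (0,1)} is det [[8, 10], [4, 8]] = 24 ≠ 0, so that unfolding has rank ≥ 2 and hence rank(T) ≥ 2 (CP rank is at least every unfolding rank, though it can be larger).
Upper bound: with S_k = T[:,:,k], the two rank-1 terms a₁b₁ᵀ, a₂b₂ᵀ are the rank-1 members of the pencil x·S₀ + y·S₁.
det(x·S₀ + y·S₁) is 48·x² + 120·xy + 72·y² = 24·(2·x + 3·y)(x + y), vanishing at (x:y) = (3:-2) and (1:-1).
M₁ = 3·S₀ − 2·S₁ = [[4, 0], [-4, 0]] = 4·[1, -1][1, 0]ᵀ and M₂ = S₀ − S₁ = [[-2, -2], [-4, -4]] = (-2)·[1, 2][1, 1]ᵀ, so take a₁ = [1, -1], b₁ = [1, 0], a₂ = [1, 2], b₂ = [1, 1].
Each slice is an integer combination of E₁ = a₁b₁ᵀ and E₂ = a₂b₂ᵀ: S₀ = 4·E₁ + 4·E₂, S₁ = 4·E₁ + 6·E₂; reading off coefficients, c₁ = [4, 4] and c₂ = [4, 6].
Hence T = [1, -1] ⊗ [1, 0] ⊗ [4, 4] + [1, 2] ⊗ [1, 1] ⊗ [4, 6], so rank(T) ≤ 2.
These bounds meet, so rank(T) = 2.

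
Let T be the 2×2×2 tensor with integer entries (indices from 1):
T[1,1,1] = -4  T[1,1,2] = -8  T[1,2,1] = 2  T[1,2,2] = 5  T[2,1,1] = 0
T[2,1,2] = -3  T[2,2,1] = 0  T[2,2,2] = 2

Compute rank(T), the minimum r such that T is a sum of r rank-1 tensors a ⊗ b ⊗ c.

2

Lower bound: the mode-2 unfolding of T (rows indexed by j, columns by (i,k) = (1,1), (1,2), (2,1), (2,2)) is [[-4, -8, 0, -3], [2, 5, 0, 2]].
There the 2×2 minor on rows j ∈ {1, 2}, columns (i,k) ∈ {(1,1), (1,2)} is det [[-4, -8], [2, 5]] = -4 ≠ 0, so this unfolding has rank ≥ 2; CP rank is at least every unfolding rank, so rank(T) ≥ 2. (This is only a lower bound: in general the CP rank may exceed every unfolding rank, so we still need to exhibit 2 rank-1 terms summing to T.)
Upper bound — finding two terms. Write S_k = T[:,:,k] for the frontal slices: S₁ = [[-4, 2], [0, 0]], S₂ = [[-8, 5], [-3, 2]].
If T = a₁ ⊗ b₁ ⊗ c₁ + a₂ ⊗ b₂ ⊗ c₂ then each S_k = c₁[k]·a₁b₁ᵀ + c₂[k]·a₂b₂ᵀ. S₁ and S₂ are linearly independent, so a₁b₁ᵀ and a₂b₂ᵀ must span the same plane of matrices: they are the rank-1 matrices of the form x·S₁ + y·S₂.
det(x·S₁ + y·S₂) is −2·xy − y² = −(y)(2·x + y), vanishing at (x:y) = (1:0) and (1:-2).
M₁ = S₁ = [[-4, 2], [0, 0]] = (-2)·(1, 0)(2, -1)ᵀ and M₂ = S₁ − 2·S₂ = [[12, -8], [6, -4]] = 2·(2, 1)(3, -2)ᵀ, so take a₁ = (1, 0), b₁ = (2, -1), a₂ = (2, 1), b₂ = (3, -2).
Each slice is an integer combination of E₁ = a₁b₁ᵀ and E₂ = a₂b₂ᵀ: S₁ = −2·E₁, S₂ = −E₁ − E₂; reading off coefficients, c₁ = (-2, -1) and c₂ = (0, -1).
Hence T = (1, 0) ⊗ (2, -1) ⊗ (-2, -1) + (2, 1) ⊗ (3, -2) ⊗ (0, -1), so rank(T) ≤ 2.
These bounds meet, so rank(T) = 2.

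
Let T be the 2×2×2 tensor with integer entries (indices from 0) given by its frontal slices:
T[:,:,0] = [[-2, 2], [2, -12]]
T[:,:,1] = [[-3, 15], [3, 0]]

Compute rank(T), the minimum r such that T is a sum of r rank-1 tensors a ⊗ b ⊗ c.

Lower bound: in the mode-2 unfolding of T (rows indexed by j, columns by (i,k)) the 2×2 minor on rows j ∈ {0, 1}, columns (i,k) ∈ {(0,0), (0,1)} is det [[-2, -3], [2, 15]] = -24 ≠ 0, so that unfolding has rank ≥ 2 and hence rank(T) ≥ 2 (CP rank is at least every unfolding rank, though it can be larger).
Upper bound: with S_k = T[:,:,k], the two rank-1 terms a₁b₁ᵀ, a₂b₂ᵀ are the rank-1 members of the pencil x·S₀ + y·S₁.
det(x·S₀ + y·S₁) is 20·x² − 45·y² = 5·(2·x − 3·y)(2·x + 3·y), vanishing at (x:y) = (3:2) and (3:-2).
M₁ = 3·S₀ + 2·S₁ = [[-12, 36], [12, -36]] = (-12)·[1, -1][1, -3]ᵀ and M₂ = 3·S₀ − 2·S₁ = [[0, -24], [0, -36]] = (-12)·[2, 3][0, 1]ᵀ, so take a₁ = [1, -1], b₁ = [1, -3], a₂ = [2, 3], b₂ = [0, 1].
Each slice is an integer combination of E₁ = a₁b₁ᵀ and E₂ = a₂b₂ᵀ: S₀ = −2·E₁ − 2·E₂, S₁ = −3·E₁ + 3·E₂; reading off coefficients, c₁ = [-2, -3] and c₂ = [-2, 3].
Hence T = [1, -1] ⊗ [1, -3] ⊗ [-2, -3] + [2, 3] ⊗ [0, 1] ⊗ [-2, 3], so rank(T) ≤ 2.
These bounds meet, so rank(T) = 2.

2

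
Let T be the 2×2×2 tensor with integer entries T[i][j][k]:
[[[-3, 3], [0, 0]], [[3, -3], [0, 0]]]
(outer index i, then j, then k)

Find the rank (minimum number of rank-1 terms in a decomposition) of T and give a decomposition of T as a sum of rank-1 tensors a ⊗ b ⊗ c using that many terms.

rank(T) = 1

Lower bound: T ≠ 0 (e.g. T[0,0,0] = -3), so rank(T) ≥ 1.
Upper bound: if T = a ⊗ b ⊗ c then every fibre of T is a multiple of the corresponding factor, so read the factors off the fibres through the nonzero entry T[0,0,0] = -3.
The mode-1 fibre T[:,0,0] = [-3, 3] gives a = [1, -1] (primitive direction); the mode-2 fibre T[0,:,0] = [-3, 0] gives b = [1, 0]; then c[k] = T[0,0,k] / (a[0]·b[0]) = [-3, 3] / 1 = [-3, 3].
Expanding [1, -1] ⊗ [1, 0] ⊗ [-3, 3] reproduces all 8 entries of T, so T = [1, -1] ⊗ [1, 0] ⊗ [-3, 3] and rank(T) ≤ 1.
These bounds meet, so rank(T) = 1.
Check entry T[1,1,1] = 0: (-1)·(0)·(3) = 0.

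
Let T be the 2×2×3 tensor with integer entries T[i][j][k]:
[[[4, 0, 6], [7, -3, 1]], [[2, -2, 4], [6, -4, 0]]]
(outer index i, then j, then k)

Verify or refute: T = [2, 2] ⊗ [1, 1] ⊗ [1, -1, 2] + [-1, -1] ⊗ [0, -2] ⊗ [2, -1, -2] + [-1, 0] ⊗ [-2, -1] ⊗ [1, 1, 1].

Reconstruct entrywise from the claimed factors. For example, T[0,1,1] = -3 and Σₗ aₗ[0]bₗ[1]cₗ[1] = (2)·(1)·(-1) + (-1)·(-2)·(-1) + (-1)·(-1)·(1) = -3; checking all 12 entries, every one matches. The claim holds.

Yes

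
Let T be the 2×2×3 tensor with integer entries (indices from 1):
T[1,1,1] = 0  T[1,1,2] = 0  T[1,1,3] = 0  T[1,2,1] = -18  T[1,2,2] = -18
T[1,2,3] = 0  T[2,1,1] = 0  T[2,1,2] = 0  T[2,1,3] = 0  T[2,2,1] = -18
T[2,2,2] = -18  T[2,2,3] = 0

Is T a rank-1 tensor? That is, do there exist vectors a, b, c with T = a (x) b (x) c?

Yes

If T = a (x) b (x) c then every fibre of T is a multiple of the corresponding factor, so read the factors off the fibres through the nonzero entry T[1,2,1] = -18.
The mode-1 fibre T[:,2,1] = [-18, -18] gives a = [1, 1] (primitive direction); the mode-2 fibre T[1,:,1] = [0, -18] gives b = [0, 1]; then c[k] = T[1,2,k] / (a[1]·b[2]) = [-18, -18, 0] / 1 = [-18, -18, 0].
Expanding [1, 1] (x) [0, 1] (x) [-18, -18, 0] reproduces all 12 entries of T, so T = [1, 1] (x) [0, 1] (x) [-18, -18, 0] and rank(T) ≤ 1.
Equivalently every frontal slice T[:,:,k] is c[k] times the rank-1 matrix [1, 1] (x) [0, 1]. So T has rank 1 (it is nonzero).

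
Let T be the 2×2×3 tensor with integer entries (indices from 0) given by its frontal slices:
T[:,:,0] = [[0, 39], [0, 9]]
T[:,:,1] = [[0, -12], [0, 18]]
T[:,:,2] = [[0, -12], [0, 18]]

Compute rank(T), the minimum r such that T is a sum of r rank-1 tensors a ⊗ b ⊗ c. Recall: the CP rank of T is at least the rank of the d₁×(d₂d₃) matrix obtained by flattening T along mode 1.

2

Lower bound: the mode-1 unfolding of T (rows indexed by i, columns by (j,k) = (0,0), (0,1), (0,2), (1,0), (1,1), (1,2)) is [[0, 0, 0, 39, -12, -12], [0, 0, 0, 9, 18, 18]].
There the 2×2 minor on rows i ∈ {0, 1}, columns (j,k) ∈ {(1,0), (1,1)} is det [[39, -12], [9, 18]] = 810 ≠ 0, so this unfolding has rank ≥ 2; CP rank is at least every unfolding rank, so rank(T) ≥ 2. (Unfolding ranks only ever bound the CP rank from below — rank(T) can be strictly larger than all of them — so the matching upper bound has to come from an explicit 2-term decomposition.)
Upper bound — finding two terms. Every mode-2 slice of T is a multiple of one matrix: T[:,j,:] = b[j]·M with b = (0, 1) and M = [[39, -12, -12], [9, 18, 18]] (rows indexed by i, columns by k). So it suffices to write M as a sum of two rank-1 matrices.
Splitting M by its rows (i = 0, 1), M = (1, 0)(39, -12, -12)ᵀ + (0, 1)(9, 18, 18)ᵀ.
Hence T = (1, 0) ⊗ (0, 1) ⊗ (39, -12, -12) + (0, 1) ⊗ (0, 1) ⊗ (9, 18, 18), so rank(T) ≤ 2.
These bounds meet, so rank(T) = 2.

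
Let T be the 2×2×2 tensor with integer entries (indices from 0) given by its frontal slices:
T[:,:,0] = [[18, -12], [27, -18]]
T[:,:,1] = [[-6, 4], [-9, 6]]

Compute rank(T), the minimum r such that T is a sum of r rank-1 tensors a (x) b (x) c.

1

Lower bound: T ≠ 0 (e.g. T[0,0,0] = 18), so rank(T) ≥ 1.
Upper bound: the mode-1 fibre T[:,0,0] = [18, 27] gives a = [2, 3] (primitive direction); the mode-2 fibre T[0,:,0] = [18, -12] gives b = [3, -2]; then c[k] = T[0,0,k] / (a[0]·b[0]) = [18, -6] / 6 = [3, -1].
Expanding [2, 3] (x) [3, -2] (x) [3, -1] reproduces all 8 entries of T, so T = [2, 3] (x) [3, -2] (x) [3, -1] and rank(T) ≤ 1.
These bounds meet, so rank(T) = 1.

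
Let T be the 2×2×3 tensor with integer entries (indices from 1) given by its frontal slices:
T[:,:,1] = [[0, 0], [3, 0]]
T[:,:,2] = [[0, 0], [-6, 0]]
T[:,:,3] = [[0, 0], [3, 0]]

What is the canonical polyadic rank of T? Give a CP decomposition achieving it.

rank(T) = 1

Lower bound: T ≠ 0 (e.g. T[2,1,1] = 3), so rank(T) ≥ 1.
Upper bound: the mode-1 fibre T[:,1,1] = [0, 3] gives a = [0, 1] (primitive direction); the mode-2 fibre T[2,:,1] = [3, 0] gives b = [1, 0]; then c[k] = T[2,1,k] / (a[2]·b[1]) = [3, -6, 3] / 1 = [3, -6, 3].
Expanding [0, 1] ∘ [1, 0] ∘ [3, -6, 3] reproduces all 12 entries of T, so T = [0, 1] ∘ [1, 0] ∘ [3, -6, 3] and rank(T) ≤ 1.
These bounds meet, so rank(T) = 1.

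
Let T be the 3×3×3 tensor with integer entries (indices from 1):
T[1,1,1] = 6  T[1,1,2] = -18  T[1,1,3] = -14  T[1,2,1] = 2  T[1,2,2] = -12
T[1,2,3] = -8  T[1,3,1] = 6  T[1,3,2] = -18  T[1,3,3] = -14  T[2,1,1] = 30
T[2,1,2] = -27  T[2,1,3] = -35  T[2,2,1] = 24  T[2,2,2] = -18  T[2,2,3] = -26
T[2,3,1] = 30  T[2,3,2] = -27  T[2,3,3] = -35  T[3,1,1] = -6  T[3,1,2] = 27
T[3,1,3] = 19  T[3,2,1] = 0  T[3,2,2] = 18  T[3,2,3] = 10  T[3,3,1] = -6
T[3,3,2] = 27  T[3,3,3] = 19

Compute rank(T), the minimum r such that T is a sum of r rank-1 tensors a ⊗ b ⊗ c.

Lower bound: the mode-1 unfolding of T (rows indexed by i, columns by (j,k) = (1,1), (1,2), (1,3), (2,1), (2,2), (2,3), (3,1), (3,2), (3,3)) is [[6, -18, -14, 2, -12, -8, 6, -18, -14], [30, -27, -35, 24, -18, -26, 30, -27, -35], [-6, 27, 19, 0, 18, 10, -6, 27, 19]].
There the 2×2 minor on rows i ∈ {1, 2}, columns (j,k) ∈ {(1,1), (1,2)} is det [[6, -18], [30, -27]] = 378 ≠ 0, so this unfolding has rank ≥ 2; CP rank is at least every unfolding rank, so rank(T) ≥ 2. (Unfolding ranks only ever bound the CP rank from below — rank(T) can be strictly larger than all of them — so the matching upper bound has to come from an explicit 2-term decomposition.)
Upper bound — finding two terms. Write S_k = T[:,:,k] for the frontal slices: S₁ = [[6, 2, 6], [30, 24, 30], [-6, 0, -6]], S₂ = [[-18, -12, -18], [-27, -18, -27], [27, 18, 27]], S₃ = [[-14, -8, -14], [-35, -26, -35], [19, 10, 19]].
If T = a₁ ⊗ b₁ ⊗ c₁ + a₂ ⊗ b₂ ⊗ c₂ then each S_k = c₁[k]·a₁b₁ᵀ + c₂[k]·a₂b₂ᵀ. S₁ and S₂ are linearly independent, so a₁b₁ᵀ and a₂b₂ᵀ must span the same plane of matrices: they are the rank-1 matrices of the form x·S₁ + y·S₂.
The 2×2 minor of x·S₁ + y·S₂ on rows {1,2}, columns {1,2} is 84·x² − 126·xy = 42·(2·x − 3·y)(x), vanishing at (x:y) = (3:2) and (0:1).
M₁ = 3·S₁ + 2·S₂ = [[-18, -18, -18], [36, 36, 36], [36, 36, 36]] = (-18)·(1, -2, -2)(1, 1, 1)ᵀ and M₂ = S₂ = [[-18, -12, -18], [-27, -18, -27], [27, 18, 27]] = (-3)·(2, 3, -3)(3, 2, 3)ᵀ, so take a₁ = (1, -2, -2), b₁ = (1, 1, 1), a₂ = (2, 3, -3), b₂ = (3, 2, 3).
Each slice is an integer combination of E₁ = a₁b₁ᵀ and E₂ = a₂b₂ᵀ: S₁ = −6·E₁ + 2·E₂, S₂ = −3·E₂, S₃ = 4·E₁ − 3·E₂; reading off coefficients, c₁ = (-6, 0, 4) and c₂ = (2, -3, -3).
Hence T = (1, -2, -2) ⊗ (1, 1, 1) ⊗ (-6, 0, 4) + (2, 3, -3) ⊗ (3, 2, 3) ⊗ (2, -3, -3), so rank(T) ≤ 2.
These bounds meet, so rank(T) = 2.

2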